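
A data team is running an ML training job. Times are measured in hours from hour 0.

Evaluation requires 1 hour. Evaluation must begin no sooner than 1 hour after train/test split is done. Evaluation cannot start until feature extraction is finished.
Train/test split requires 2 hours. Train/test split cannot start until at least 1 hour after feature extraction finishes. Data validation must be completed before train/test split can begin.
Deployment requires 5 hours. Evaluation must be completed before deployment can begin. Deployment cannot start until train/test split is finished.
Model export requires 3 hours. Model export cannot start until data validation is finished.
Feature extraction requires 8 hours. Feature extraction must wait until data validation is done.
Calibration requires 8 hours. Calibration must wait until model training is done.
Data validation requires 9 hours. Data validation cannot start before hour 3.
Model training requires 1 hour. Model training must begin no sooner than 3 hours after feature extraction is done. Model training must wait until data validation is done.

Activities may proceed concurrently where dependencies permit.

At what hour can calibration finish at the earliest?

32

Data validation waits on its own release at hour 3, so it starts at hour 3 and finishes at 3 + 9 = hour 12.
After data validation (finishes hour 12), feature extraction can start at hour 12 and finishes at hour 20.
Model training cannot start until feature extraction (finishes hour 20, plus 3-hour gap → hour 23); data validation (finishes hour 12). The controlling bound is hour 23, so model training finishes at 23 + 1 = hour 24.
Calibration cannot begin until model training (finishes hour 24). It runs from hour 24 to 24 + 8 = hour 32.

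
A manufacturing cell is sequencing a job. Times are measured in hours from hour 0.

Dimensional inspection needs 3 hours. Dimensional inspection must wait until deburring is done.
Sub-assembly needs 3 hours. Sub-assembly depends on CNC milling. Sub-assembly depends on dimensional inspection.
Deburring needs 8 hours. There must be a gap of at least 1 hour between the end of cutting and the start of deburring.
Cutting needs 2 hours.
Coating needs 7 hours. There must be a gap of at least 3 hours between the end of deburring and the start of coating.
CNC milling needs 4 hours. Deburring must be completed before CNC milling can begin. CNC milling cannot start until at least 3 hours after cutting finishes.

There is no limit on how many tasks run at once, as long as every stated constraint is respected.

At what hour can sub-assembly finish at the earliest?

Cutting has no prerequisites, so it starts at hour 0 and finishes at hour 2.
Deburring cannot begin until cutting (finishes hour 2, plus 1-hour gap → hour 3). It runs from hour 3 to 3 + 8 = hour 11.
Dimensional inspection cannot begin until deburring (finishes hour 11). It runs from hour 11 to 11 + 3 = hour 14.
For CNC milling: deburring (finishes hour 11); cutting (finishes hour 2, plus 3-hour gap → hour 5). Taking the maximum gives a start of hour 11, and it finishes at 11 + 4 = hour 15.
Sub-assembly needs all of CNC milling (finishes hour 15); dimensional inspection (finishes hour 14). That puts its earliest start at hour 15; it finishes at 15 + 3 = hour 18.

18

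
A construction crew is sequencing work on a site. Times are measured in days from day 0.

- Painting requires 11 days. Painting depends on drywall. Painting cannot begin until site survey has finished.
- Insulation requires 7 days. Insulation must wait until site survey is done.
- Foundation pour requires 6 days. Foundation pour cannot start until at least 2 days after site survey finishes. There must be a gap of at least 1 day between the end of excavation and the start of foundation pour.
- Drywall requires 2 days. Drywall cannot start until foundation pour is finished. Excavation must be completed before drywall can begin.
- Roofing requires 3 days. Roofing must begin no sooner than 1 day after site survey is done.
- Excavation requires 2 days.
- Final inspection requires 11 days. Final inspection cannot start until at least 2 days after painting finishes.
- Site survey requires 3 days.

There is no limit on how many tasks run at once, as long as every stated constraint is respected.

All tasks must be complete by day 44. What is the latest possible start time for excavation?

9

Nothing follows final inspection; the deadline of day 44 is its only limit. It must start by 44 − 11 = day 33.
Since final inspection (must start by day 33, minus 2-day gap → day 31) depends on it, painting must finish by day 31. Backing off its 11-day duration gives a latest start of day 20.
Since painting (must start by day 20) depends on it, drywall must finish by day 20. Backing off its 2-day duration gives a latest start of day 18.
Foundation pour must finish before drywall (must start by day 18). With a 6-day duration, foundation pour must start by 18 − 6 = day 12.
Excavation must finish in time for foundation pour (must start by day 12, minus 1-day gap → day 11); drywall (must start by day 18). The tightest is day 11, so excavation must start by 11 − 2 = day 9.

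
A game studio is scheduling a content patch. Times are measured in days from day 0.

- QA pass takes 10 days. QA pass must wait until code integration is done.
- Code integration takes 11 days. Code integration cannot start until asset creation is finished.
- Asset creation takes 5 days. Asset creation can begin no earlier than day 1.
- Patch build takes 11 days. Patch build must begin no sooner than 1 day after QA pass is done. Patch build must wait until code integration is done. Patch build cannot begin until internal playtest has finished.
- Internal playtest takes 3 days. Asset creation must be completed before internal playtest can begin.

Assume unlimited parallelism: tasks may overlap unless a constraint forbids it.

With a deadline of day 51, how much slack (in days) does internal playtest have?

Asset creation waits on its own release at day 1, so it starts at day 1 and finishes at 1 + 5 = day 6.
After asset creation (finishes day 6), internal playtest can start at day 6 and finishes at day 9.

Working backward from the deadline:
Nothing follows patch build; the deadline of day 51 is its only limit. It must start by 51 − 11 = day 40.
Internal playtest must finish before patch build (must start by day 40). With a 3-day duration, internal playtest must start by 40 − 3 = day 37.
So internal playtest can start as early as day 6 and as late as day 37, giving 37 − 6 = 31 days of slack.

31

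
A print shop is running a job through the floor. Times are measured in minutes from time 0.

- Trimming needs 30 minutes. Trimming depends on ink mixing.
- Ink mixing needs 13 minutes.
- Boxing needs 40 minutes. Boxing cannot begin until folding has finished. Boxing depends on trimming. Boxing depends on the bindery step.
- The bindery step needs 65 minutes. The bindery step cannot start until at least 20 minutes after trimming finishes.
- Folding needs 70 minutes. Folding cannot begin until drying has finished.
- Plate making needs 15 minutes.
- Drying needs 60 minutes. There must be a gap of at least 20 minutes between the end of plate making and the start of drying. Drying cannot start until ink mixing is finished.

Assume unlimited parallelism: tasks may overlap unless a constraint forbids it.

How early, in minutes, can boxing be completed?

Nothing blocks ink mixing, so it runs from minute 0 to minute 13.
Trimming cannot begin until ink mixing (finishes minute 13). It runs from minute 13 to 13 + 30 = minute 43.
The bindery step waits on trimming (finishes minute 43, plus 20-minute gap → minute 63), so it starts at minute 63 and finishes at 63 + 65 = minute 128.
Nothing blocks plate making, so it runs from minute 0 to minute 15.
Drying cannot start until plate making (finishes minute 15, plus 20-minute gap → minute 35); ink mixing (finishes minute 13). The controlling bound is minute 35, so drying finishes at 35 + 60 = minute 95.
Folding waits on drying (finishes minute 95), so it starts at minute 95 and finishes at 95 + 70 = minute 165.
Boxing has to wait for folding (finishes minute 165); trimming (finishes minute 43); the bindery step (finishes minute 128). The latest of these is minute 165, so boxing runs minute 165 to 165 + 40 = minute 205.

205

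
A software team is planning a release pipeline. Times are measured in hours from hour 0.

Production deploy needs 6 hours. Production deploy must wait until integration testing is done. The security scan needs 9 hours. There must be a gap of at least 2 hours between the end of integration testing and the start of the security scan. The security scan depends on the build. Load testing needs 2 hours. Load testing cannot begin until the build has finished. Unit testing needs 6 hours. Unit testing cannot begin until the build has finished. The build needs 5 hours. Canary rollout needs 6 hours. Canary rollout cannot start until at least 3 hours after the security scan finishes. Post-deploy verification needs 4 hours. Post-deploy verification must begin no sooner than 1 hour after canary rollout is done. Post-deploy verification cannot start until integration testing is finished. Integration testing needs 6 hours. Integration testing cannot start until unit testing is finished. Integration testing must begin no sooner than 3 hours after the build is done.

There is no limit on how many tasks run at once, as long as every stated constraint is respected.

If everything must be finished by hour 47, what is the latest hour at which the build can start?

5

To finish by hour 47, post-deploy verification (duration 4) must start no later than hour 43.
Canary rollout feeds into post-deploy verification (must start by hour 43, minus 1-hour gap → hour 42); so canary rollout must finish by hour 42 and therefore start by hour 36.
The security scan feeds into canary rollout (must start by hour 36, minus 3-hour gap → hour 33); so the security scan must finish by hour 33 and therefore start by hour 24.
Production deploy has no dependents, so it just needs to finish by hour 47. Starting by 47 − 6 = hour 41 achieves that.
Integration testing has several dependents: the security scan (must start by hour 24, minus 2-hour gap → hour 22); production deploy (must start by hour 41); post-deploy verification (must start by hour 43). The earliest of those limits is hour 22, so integration testing must start by 22 − 6 = hour 16.
Unit testing feeds into integration testing (must start by hour 16); so unit testing must finish by hour 16 and therefore start by hour 10.
Load testing must finish by hour 47; it takes 2 hours, so it must start by 47 − 2 = hour 45.
The build has several dependents: unit testing (must start by hour 10); integration testing (must start by hour 16, minus 3-hour gap → hour 13); the security scan (must start by hour 24); load testing (must start by hour 45). The earliest of those limits is hour 10, so the build must start by 10 − 5 = hour 5.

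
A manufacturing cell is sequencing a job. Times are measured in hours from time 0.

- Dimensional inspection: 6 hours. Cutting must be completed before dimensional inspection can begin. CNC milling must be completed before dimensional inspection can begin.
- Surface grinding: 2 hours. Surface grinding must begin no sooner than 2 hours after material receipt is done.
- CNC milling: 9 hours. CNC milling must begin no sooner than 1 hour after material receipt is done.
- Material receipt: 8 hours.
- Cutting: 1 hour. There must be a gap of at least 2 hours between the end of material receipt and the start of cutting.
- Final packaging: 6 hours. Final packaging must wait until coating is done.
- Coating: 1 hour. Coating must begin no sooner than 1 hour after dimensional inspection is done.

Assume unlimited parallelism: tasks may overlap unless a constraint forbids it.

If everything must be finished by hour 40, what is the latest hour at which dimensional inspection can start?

26

Final packaging has no dependents, so it just needs to finish by hour 40. Starting by 40 − 6 = hour 34 achieves that.
Coating must finish before final packaging (must start by hour 34). With a 1-hour duration, coating must start by 34 − 1 = hour 33.
Dimensional inspection has to be done before coating (must start by hour 33, minus 1-hour gap → hour 32). That means finishing by hour 32, i.e. starting by 32 − 6 = hour 26.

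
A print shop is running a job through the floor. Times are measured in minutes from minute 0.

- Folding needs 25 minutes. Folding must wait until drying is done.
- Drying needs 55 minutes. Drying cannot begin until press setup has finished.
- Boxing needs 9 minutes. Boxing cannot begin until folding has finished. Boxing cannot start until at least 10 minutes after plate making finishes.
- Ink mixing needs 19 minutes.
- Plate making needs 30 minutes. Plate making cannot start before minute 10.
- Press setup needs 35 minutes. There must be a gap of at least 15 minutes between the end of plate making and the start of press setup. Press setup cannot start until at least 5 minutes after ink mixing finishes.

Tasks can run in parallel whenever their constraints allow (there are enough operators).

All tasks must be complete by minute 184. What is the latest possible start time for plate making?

Boxing has no dependents, so it just needs to finish by minute 184. Starting by 184 − 9 = minute 175 achieves that.
Folding has to be done before boxing (must start by minute 175). That means finishing by minute 175, i.e. starting by 175 − 25 = minute 150.
Drying has to be done before folding (must start by minute 150). That means finishing by minute 150, i.e. starting by 150 − 55 = minute 95.
Press setup must finish before drying (must start by minute 95). With a 35-minute duration, press setup must start by 95 − 35 = minute 60.
Plate making feeds press setup (must start by minute 60, minus 15-minute gap → minute 45); boxing (must start by minute 175, minus 10-minute gap → minute 165). Taking the minimum, plate making must finish by minute 45 and start by 45 − 30 = minute 15.

15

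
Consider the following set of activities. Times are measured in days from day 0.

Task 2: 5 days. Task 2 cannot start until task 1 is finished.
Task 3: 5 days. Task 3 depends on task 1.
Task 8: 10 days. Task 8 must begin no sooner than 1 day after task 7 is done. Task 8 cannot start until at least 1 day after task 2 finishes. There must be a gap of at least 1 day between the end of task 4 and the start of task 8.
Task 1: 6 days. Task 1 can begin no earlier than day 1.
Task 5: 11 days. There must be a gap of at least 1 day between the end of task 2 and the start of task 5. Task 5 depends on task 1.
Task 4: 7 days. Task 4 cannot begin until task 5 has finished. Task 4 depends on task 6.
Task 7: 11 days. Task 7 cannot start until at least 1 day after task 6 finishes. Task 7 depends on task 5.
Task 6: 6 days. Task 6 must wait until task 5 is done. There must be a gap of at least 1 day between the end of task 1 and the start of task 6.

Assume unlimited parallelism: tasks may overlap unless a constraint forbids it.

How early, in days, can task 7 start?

31

After its own release at day 1, task 1 can start at day 1 and finishes at day 7.
Task 2 waits on task 1 (finishes day 7), so it starts at day 7 and finishes at 7 + 5 = day 12.
Task 5 has to wait for task 2 (finishes day 12, plus 1-day gap → day 13); task 1 (finishes day 7). The latest of these is day 13, so task 5 runs day 13 to 13 + 11 = day 24.
Task 6 has to wait for task 5 (finishes day 24); task 1 (finishes day 7, plus 1-day gap → day 8). The latest of these is day 24, so task 6 runs day 24 to 24 + 6 = day 30.
Task 7 waits on task 6 (finishes day 30, plus 1-day gap → day 31); task 5 (finishes day 24). The latest of these is day 31, which is the earliest task 7 can start.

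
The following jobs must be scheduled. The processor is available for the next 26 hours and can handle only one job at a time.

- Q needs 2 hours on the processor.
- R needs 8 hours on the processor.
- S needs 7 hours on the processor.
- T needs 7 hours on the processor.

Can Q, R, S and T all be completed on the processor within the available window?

Yes

Running back to back, the jobs need 2 + 8 + 7 + 7 = 24 hours on the processor.
Since 24 ≤ 26, they fit within the window.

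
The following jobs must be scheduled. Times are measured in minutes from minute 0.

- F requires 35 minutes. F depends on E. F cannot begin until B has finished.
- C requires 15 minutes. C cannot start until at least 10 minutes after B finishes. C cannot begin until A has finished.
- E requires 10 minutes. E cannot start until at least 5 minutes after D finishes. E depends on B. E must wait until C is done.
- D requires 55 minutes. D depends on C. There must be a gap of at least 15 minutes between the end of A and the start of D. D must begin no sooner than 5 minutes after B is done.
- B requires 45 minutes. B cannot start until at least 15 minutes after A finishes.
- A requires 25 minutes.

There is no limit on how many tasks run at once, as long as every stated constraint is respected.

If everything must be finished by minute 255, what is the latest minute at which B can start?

F has no dependents, so it just needs to finish by minute 255. Starting by 255 − 35 = minute 220 achieves that.
Since F (must start by minute 220) depends on it, E must finish by minute 220. Backing off its 10-minute duration gives a latest start of minute 210.
D must finish before E (must start by minute 210, minus 5-minute gap → minute 205). With a 55-minute duration, D must start by 205 − 55 = minute 150.
C must finish in time for D (must start by minute 150); E (must start by minute 210). The tightest is minute 150, so C must start by 150 − 15 = minute 135.
B has several dependents: C (must start by minute 135, minus 10-minute gap → minute 125); D (must start by minute 150, minus 5-minute gap → minute 145); E (must start by minute 210); F (must start by minute 220). The earliest of those limits is minute 125, so B must start by 125 − 45 = minute 80.

80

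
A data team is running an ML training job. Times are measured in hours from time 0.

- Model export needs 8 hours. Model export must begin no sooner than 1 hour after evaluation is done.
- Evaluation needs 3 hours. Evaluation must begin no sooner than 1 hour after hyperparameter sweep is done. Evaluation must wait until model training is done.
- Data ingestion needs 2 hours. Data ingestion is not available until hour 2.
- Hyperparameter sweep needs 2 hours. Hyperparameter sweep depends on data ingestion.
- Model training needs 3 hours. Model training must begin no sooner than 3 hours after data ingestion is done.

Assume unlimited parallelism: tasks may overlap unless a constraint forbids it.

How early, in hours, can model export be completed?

22

After its own release at hour 2, data ingestion can start at hour 2 and finishes at hour 4.
Model training waits on data ingestion (finishes hour 4, plus 3-hour gap → hour 7), so it starts at hour 7 and finishes at 7 + 3 = hour 10.
Hyperparameter sweep waits on data ingestion (finishes hour 4), so it starts at hour 4 and finishes at 4 + 2 = hour 6.
For evaluation: hyperparameter sweep (finishes hour 6, plus 1-hour gap → hour 7); model training (finishes hour 10). Taking the maximum gives a start of hour 10, and it finishes at 10 + 3 = hour 13.
After evaluation (finishes hour 13, plus 1-hour gap → hour 14), model export can start at hour 14 and finishes at hour 22.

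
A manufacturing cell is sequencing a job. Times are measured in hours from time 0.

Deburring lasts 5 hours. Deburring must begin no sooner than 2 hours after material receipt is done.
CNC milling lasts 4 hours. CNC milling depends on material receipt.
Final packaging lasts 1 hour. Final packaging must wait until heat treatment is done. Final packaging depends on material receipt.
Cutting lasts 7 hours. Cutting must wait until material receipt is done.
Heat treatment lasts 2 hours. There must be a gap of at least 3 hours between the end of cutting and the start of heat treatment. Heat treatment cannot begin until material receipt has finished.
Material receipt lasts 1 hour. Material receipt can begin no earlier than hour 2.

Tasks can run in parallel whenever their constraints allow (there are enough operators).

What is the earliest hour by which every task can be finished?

After its own release at hour 2, material receipt can start at hour 2 and finishes at hour 3.
CNC milling waits on material receipt (finishes hour 3), so it starts at hour 3 and finishes at 3 + 4 = hour 7.
Deburring cannot begin until material receipt (finishes hour 3, plus 2-hour gap → hour 5). It runs from hour 5 to 5 + 5 = hour 10.
Cutting waits on material receipt (finishes hour 3), so it starts at hour 3 and finishes at 3 + 7 = hour 10.
For heat treatment: cutting (finishes hour 10, plus 3-hour gap → hour 13); material receipt (finishes hour 3). Taking the maximum gives a start of hour 13, and it finishes at 13 + 2 = hour 15.
Final packaging has to wait for heat treatment (finishes hour 15); material receipt (finishes hour 3). The latest of these is hour 15, so final packaging runs hour 15 to 15 + 1 = hour 16.
All tasks are finished once the last one completes. Finish times: Material receipt at 3, Cutting at 10, Deburring at 10, CNC milling at 7, Heat treatment at 15, Final packaging at 16. The latest is hour 16.

16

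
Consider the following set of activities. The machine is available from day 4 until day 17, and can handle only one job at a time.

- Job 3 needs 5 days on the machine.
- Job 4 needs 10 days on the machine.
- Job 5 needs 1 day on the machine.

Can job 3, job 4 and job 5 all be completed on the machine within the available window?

No

The machine window is 17 − 4 = 13 days.
Running back to back, the jobs need 5 + 10 + 1 = 16 days on the machine.
Since 16 > 13, they cannot all fit.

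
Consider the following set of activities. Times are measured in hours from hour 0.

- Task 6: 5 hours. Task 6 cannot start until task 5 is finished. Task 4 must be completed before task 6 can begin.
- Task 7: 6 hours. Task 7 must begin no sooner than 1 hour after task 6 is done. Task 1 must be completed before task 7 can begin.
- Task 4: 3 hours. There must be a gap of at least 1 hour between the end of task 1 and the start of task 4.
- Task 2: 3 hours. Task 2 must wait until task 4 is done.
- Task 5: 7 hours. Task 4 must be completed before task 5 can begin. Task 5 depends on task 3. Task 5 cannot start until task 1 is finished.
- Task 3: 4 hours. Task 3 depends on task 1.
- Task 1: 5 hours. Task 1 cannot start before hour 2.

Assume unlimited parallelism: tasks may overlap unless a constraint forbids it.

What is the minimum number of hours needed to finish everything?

30

After its own release at hour 2, task 1 can start at hour 2 and finishes at hour 7.
Task 4 waits on task 1 (finishes hour 7, plus 1-hour gap → hour 8), so it starts at hour 8 and finishes at 8 + 3 = hour 11.
Task 2 waits on task 4 (finishes hour 11), so it starts at hour 11 and finishes at 11 + 3 = hour 14.
Task 3 waits on task 1 (finishes hour 7), so it starts at hour 7 and finishes at 7 + 4 = hour 11.
Task 5 needs all of task 4 (finishes hour 11); task 3 (finishes hour 11); task 1 (finishes hour 7). That puts its earliest start at hour 11; it finishes at 11 + 7 = hour 18.
For task 6: task 5 (finishes hour 18); task 4 (finishes hour 11). Taking the maximum gives a start of hour 18, and it finishes at 18 + 5 = hour 23.
Task 7 needs all of task 6 (finishes hour 23, plus 1-hour gap → hour 24); task 1 (finishes hour 7). That puts its earliest start at hour 24; it finishes at 24 + 6 = hour 30.
All tasks are finished once the last one completes. Finish times: Task 1 at 7, Task 2 at 14, Task 3 at 11, Task 4 at 11, Task 5 at 18, Task 6 at 23, Task 7 at 30. The latest is hour 30.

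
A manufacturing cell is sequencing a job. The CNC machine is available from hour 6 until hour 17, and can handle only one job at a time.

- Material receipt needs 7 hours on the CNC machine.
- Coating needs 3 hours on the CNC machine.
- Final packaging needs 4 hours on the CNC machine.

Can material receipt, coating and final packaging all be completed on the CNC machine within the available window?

No

The CNC machine window is 17 − 6 = 11 hours.
Running back to back, the jobs need 7 + 3 + 4 = 14 hours on the CNC machine.
Since 14 > 11, they cannot all fit.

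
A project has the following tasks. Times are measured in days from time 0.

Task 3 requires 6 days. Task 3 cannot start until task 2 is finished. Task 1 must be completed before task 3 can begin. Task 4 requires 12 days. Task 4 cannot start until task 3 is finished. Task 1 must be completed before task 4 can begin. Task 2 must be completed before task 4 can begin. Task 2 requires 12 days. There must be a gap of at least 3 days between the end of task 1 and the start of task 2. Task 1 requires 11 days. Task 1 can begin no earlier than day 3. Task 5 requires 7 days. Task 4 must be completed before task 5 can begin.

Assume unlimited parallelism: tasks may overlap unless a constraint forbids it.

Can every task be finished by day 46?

After its own release at day 3, task 1 can start at day 3 and finishes at day 14.
Task 2 waits on task 1 (finishes day 14, plus 3-day gap → day 17), so it starts at day 17 and finishes at 17 + 12 = day 29.
Task 3 has to wait for task 2 (finishes day 29); task 1 (finishes day 14). The latest of these is day 29, so task 3 runs day 29 to 29 + 6 = day 35.
For task 4: task 3 (finishes day 35); task 1 (finishes day 14); task 2 (finishes day 29). Taking the maximum gives a start of day 35, and it finishes at 35 + 12 = day 47.
Task 5 waits on task 4 (finishes day 47), so it starts at day 47 and finishes at 47 + 7 = day 54.
The earliest everything can be done is day 54, which is after the deadline of 46, so it is not possible.

No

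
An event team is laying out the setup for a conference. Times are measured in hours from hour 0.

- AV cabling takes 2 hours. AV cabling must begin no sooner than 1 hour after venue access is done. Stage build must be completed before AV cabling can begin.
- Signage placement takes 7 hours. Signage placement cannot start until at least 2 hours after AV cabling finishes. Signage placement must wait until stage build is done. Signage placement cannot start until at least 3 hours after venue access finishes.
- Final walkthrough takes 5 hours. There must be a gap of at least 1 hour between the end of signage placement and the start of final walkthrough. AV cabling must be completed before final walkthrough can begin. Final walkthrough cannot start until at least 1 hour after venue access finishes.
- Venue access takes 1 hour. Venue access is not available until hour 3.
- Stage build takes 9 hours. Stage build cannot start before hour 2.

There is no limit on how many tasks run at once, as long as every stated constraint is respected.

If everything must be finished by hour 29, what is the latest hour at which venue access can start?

Final walkthrough must finish by hour 29; it takes 5 hours, so it must start by 29 − 5 = hour 24.
Signage placement feeds into final walkthrough (must start by hour 24, minus 1-hour gap → hour 23); so signage placement must finish by hour 23 and therefore start by hour 16.
AV cabling feeds signage placement (must start by hour 16, minus 2-hour gap → hour 14); final walkthrough (must start by hour 24). Taking the minimum, AV cabling must finish by hour 14 and start by 14 − 2 = hour 12.
Venue access has several dependents: AV cabling (must start by hour 12, minus 1-hour gap → hour 11); signage placement (must start by hour 16, minus 3-hour gap → hour 13); final walkthrough (must start by hour 24, minus 1-hour gap → hour 23). The earliest of those limits is hour 11, so venue access must start by 11 − 1 = hour 10.

10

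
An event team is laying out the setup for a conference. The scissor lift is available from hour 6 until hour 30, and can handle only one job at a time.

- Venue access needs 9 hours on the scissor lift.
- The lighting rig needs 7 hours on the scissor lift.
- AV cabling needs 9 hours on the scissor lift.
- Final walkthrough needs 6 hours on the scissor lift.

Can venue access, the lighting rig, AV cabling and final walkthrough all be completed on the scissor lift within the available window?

The scissor lift window is 30 − 6 = 24 hours.
Running back to back, the jobs need 9 + 7 + 9 + 6 = 31 hours on the scissor lift.
Since 31 > 24, they cannot all fit.

No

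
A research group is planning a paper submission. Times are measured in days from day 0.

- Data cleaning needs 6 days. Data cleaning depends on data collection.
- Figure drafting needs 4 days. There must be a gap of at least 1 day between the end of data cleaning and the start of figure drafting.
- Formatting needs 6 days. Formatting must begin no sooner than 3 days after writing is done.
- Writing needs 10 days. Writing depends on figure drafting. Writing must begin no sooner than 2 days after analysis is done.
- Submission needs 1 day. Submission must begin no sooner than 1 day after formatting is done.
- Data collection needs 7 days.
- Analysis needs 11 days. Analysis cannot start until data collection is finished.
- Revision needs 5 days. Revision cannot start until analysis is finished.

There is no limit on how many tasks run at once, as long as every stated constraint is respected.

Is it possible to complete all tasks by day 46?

Yes

Data collection has no prerequisites, so it starts at day 0 and finishes at day 7.
After data collection (finishes day 7), analysis can start at day 7 and finishes at day 18.
Revision cannot begin until analysis (finishes day 18). It runs from day 18 to 18 + 5 = day 23.
After data collection (finishes day 7), data cleaning can start at day 7 and finishes at day 13.
Figure drafting waits on data cleaning (finishes day 13, plus 1-day gap → day 14), so it starts at day 14 and finishes at 14 + 4 = day 18.
Writing has to wait for figure drafting (finishes day 18); analysis (finishes day 18, plus 2-day gap → day 20). The latest of these is day 20, so writing runs day 20 to 20 + 10 = day 30.
After writing (finishes day 30, plus 3-day gap → day 33), formatting can start at day 33 and finishes at day 39.
Submission cannot begin until formatting (finishes day 39, plus 1-day gap → day 40). It runs from day 40 to 40 + 1 = day 41.
Every task is finished by day 41, which is no later than the deadline of 46, so the schedule is feasible.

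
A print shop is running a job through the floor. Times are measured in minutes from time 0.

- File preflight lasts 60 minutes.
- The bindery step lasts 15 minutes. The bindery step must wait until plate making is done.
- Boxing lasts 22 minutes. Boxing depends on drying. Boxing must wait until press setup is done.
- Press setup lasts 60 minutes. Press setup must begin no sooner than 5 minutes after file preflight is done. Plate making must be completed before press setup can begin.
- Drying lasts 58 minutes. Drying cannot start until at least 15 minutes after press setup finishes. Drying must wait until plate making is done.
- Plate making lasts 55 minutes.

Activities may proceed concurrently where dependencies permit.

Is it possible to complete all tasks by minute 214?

No

Plate making can start immediately at minute 0; it finishes at minute 55.
The bindery step waits on plate making (finishes minute 55), so it starts at minute 55 and finishes at 55 + 15 = minute 70.
File preflight can start immediately at minute 0; it finishes at minute 60.
Press setup needs all of file preflight (finishes minute 60, plus 5-minute gap → minute 65); plate making (finishes minute 55). That puts its earliest start at minute 65; it finishes at 65 + 60 = minute 125.
Drying has to wait for press setup (finishes minute 125, plus 15-minute gap → minute 140); plate making (finishes minute 55). The latest of these is minute 140, so drying runs minute 140 to 140 + 58 = minute 198.
For boxing: drying (finishes minute 198); press setup (finishes minute 125). Taking the maximum gives a start of minute 198, and it finishes at 198 + 22 = minute 220.
The earliest everything can be done is minute 220, which is after the deadline of 214, so it is not possible.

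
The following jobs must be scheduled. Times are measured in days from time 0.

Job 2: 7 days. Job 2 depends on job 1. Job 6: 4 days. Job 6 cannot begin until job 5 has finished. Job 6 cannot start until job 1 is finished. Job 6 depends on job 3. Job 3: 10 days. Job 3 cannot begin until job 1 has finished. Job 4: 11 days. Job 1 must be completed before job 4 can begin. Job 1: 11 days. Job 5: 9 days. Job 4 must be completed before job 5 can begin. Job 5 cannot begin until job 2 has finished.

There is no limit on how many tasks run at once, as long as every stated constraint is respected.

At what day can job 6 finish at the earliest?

Nothing blocks job 1, so it runs from day 0 to day 11.
Job 4 waits on job 1 (finishes day 11), so it starts at day 11 and finishes at 11 + 11 = day 22.
Job 3 cannot begin until job 1 (finishes day 11). It runs from day 11 to 11 + 10 = day 21.
After job 1 (finishes day 11), job 2 can start at day 11 and finishes at day 18.
Job 5 has to wait for job 4 (finishes day 22); job 2 (finishes day 18). The latest of these is day 22, so job 5 runs day 22 to 22 + 9 = day 31.
Job 6 cannot start until job 5 (finishes day 31); job 1 (finishes day 11); job 3 (finishes day 21). The controlling bound is day 31, so job 6 finishes at 31 + 4 = day 35.

35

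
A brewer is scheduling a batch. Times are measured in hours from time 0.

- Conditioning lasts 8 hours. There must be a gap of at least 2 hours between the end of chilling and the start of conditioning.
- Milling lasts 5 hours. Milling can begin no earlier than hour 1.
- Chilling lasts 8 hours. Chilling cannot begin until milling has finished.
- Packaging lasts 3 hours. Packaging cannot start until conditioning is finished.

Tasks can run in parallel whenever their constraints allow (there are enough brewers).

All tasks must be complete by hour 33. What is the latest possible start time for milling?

7

Packaging has no dependents, so it just needs to finish by hour 33. Starting by 33 − 3 = hour 30 achieves that.
Conditioning must finish before packaging (must start by hour 30). With an 8-hour duration, conditioning must start by 30 − 8 = hour 22.
Since conditioning (must start by hour 22, minus 2-hour gap → hour 20) depends on it, chilling must finish by hour 20. Backing off its 8-hour duration gives a latest start of hour 12.
Milling feeds into chilling (must start by hour 12); so milling must finish by hour 12 and therefore start by hour 7.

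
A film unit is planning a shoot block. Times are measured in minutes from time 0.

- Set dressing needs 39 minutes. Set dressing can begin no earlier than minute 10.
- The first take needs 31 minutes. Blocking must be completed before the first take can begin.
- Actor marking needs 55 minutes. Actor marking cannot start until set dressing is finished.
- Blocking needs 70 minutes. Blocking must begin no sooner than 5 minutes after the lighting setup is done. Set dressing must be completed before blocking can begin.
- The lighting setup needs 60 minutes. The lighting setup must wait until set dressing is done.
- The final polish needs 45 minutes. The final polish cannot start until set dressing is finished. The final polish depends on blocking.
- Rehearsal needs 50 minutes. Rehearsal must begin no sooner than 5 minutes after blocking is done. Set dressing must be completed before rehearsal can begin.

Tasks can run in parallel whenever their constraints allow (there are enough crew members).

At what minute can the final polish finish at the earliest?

229

After its own release at minute 10, set dressing can start at minute 10 and finishes at minute 49.
The lighting setup cannot begin until set dressing (finishes minute 49). It runs from minute 49 to 49 + 60 = minute 109.
Blocking cannot start until the lighting setup (finishes minute 109, plus 5-minute gap → minute 114); set dressing (finishes minute 49). The controlling bound is minute 114, so blocking finishes at 114 + 70 = minute 184.
The final polish needs all of set dressing (finishes minute 49); blocking (finishes minute 184). That puts its earliest start at minute 184; it finishes at 184 + 45 = minute 229.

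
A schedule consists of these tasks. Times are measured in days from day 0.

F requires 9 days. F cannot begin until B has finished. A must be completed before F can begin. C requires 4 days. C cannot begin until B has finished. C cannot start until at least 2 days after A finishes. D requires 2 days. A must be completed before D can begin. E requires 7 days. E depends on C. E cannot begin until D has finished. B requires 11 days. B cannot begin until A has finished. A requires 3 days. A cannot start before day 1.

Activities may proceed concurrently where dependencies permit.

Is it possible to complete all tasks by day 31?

A cannot begin until its own release at day 1. It runs from day 1 to 1 + 3 = day 4.
D cannot begin until A (finishes day 4). It runs from day 4 to 4 + 2 = day 6.
B cannot begin until A (finishes day 4). It runs from day 4 to 4 + 11 = day 15.
For F: B (finishes day 15); A (finishes day 4). Taking the maximum gives a start of day 15, and it finishes at 15 + 9 = day 24.
C needs all of B (finishes day 15); A (finishes day 4, plus 2-day gap → day 6). That puts its earliest start at day 15; it finishes at 15 + 4 = day 19.
E cannot start until C (finishes day 19); D (finishes day 6). The controlling bound is day 19, so E finishes at 19 + 7 = day 26.
Every task is finished by day 26, which is no later than the deadline of 31, so the schedule is feasible.

Yes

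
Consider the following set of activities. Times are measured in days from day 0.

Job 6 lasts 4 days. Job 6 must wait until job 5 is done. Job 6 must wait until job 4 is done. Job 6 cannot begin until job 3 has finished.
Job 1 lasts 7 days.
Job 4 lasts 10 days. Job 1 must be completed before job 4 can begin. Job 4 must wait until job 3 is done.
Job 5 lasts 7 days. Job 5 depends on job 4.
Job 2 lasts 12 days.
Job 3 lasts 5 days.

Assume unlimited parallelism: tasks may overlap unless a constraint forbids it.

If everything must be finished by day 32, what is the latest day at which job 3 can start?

Job 6 must finish by day 32; it takes 4 days, so it must start by 32 − 4 = day 28.
Since job 6 (must start by day 28) depends on it, job 5 must finish by day 28. Backing off its 7-day duration gives a latest start of day 21.
For job 4: job 5 (must start by day 21); job 6 (must start by day 28). The most restrictive is day 21; with a 10-day duration, job 4 must start by day 11.
Job 3 feeds job 4 (must start by day 11); job 6 (must start by day 28). Taking the minimum, job 3 must finish by day 11 and start by 11 − 5 = day 6.

6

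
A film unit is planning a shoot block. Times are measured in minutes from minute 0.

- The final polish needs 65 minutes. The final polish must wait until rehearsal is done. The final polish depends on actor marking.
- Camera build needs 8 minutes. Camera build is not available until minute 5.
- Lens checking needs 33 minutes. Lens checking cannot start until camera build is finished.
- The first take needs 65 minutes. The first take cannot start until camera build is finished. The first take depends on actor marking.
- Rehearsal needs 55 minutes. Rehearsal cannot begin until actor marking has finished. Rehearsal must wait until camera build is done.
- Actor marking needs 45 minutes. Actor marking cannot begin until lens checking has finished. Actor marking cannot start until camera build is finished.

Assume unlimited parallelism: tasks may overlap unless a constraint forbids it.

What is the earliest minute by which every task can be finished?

211

After its own release at minute 5, camera build can start at minute 5 and finishes at minute 13.
After camera build (finishes minute 13), lens checking can start at minute 13 and finishes at minute 46.
For actor marking: lens checking (finishes minute 46); camera build (finishes minute 13). Taking the maximum gives a start of minute 46, and it finishes at 46 + 45 = minute 91.
The first take needs all of camera build (finishes minute 13); actor marking (finishes minute 91). That puts its earliest start at minute 91; it finishes at 91 + 65 = minute 156.
Rehearsal cannot start until actor marking (finishes minute 91); camera build (finishes minute 13). The controlling bound is minute 91, so rehearsal finishes at 91 + 55 = minute 146.
The final polish has to wait for rehearsal (finishes minute 146); actor marking (finishes minute 91). The latest of these is minute 146, so the final polish runs minute 146 to 146 + 65 = minute 211.
All tasks are finished once the last one completes. Finish times: Camera build at 13, Lens checking at 46, Actor marking at 91, Rehearsal at 146, The final polish at 211, The first take at 156. The latest is minute 211.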